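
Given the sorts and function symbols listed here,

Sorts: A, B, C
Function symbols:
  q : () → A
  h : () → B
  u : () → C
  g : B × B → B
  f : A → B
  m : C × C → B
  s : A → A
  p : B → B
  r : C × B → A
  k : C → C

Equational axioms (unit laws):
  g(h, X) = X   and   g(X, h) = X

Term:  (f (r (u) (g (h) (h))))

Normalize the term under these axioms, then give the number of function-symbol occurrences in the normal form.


size = 4

1. (f (r (u) (g (h) (h))))  →  (f (r (u) (h)))
normal form: (f (r (u) (h)))


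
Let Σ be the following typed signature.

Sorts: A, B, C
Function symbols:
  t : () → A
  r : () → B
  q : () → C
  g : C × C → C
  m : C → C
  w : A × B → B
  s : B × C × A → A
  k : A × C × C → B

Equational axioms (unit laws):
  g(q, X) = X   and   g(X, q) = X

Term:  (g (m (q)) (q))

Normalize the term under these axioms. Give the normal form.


normal form = (m (q))

1. (g (m (q)) (q))  →  (m (q))


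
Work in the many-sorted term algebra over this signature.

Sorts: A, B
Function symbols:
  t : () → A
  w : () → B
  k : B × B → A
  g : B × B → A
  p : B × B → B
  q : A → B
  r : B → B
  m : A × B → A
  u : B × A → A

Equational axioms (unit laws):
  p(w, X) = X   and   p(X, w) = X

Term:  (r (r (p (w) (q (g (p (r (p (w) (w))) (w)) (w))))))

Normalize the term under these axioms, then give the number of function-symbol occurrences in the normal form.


size = 7

1. (r (r (p (w) (q (g (p (r (p (w) (w))) (w)) (w))))))  →  (r (r (q (g (p (r (p (w) (w))) (w)) (w)))))
2. (r (r (q (g (p (r (p (w) (w))) (w)) (w)))))  →  (r (r (q (g (r (p (w) (w))) (w)))))
3. (r (r (q (g (r (p (w) (w))) (w)))))  →  (r (r (q (g (r (w)) (w)))))
normal form: (r (r (q (g (r (w)) (w)))))


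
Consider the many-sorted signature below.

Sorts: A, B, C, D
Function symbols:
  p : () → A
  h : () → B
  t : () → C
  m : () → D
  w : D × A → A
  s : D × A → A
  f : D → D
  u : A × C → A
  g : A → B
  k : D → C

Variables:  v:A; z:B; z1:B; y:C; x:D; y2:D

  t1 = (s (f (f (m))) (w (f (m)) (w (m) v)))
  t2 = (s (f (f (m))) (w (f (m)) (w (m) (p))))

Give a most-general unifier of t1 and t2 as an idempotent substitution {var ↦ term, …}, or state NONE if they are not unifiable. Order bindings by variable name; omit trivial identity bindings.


{v ↦ (p)}


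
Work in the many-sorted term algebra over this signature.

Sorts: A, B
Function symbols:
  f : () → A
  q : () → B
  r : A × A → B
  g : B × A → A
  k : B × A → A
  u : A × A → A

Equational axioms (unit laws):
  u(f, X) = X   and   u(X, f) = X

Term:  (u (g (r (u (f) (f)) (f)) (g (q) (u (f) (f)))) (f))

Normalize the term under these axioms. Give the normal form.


normal form = (g (r (f) (f)) (g (q) (f)))

1. (u (g (r (u (f) (f)) (f)) (g (q) (u (f) (f)))) (f))  →  (g (r (u (f) (f)) (f)) (g (q) (u (f) (f))))
2. (g (r (u (f) (f)) (f)) (g (q) (u (f) (f))))  →  (g (r (f) (f)) (g (q) (u (f) (f))))
3. (g (r (f) (f)) (g (q) (u (f) (f))))  →  (g (r (f) (f)) (g (q) (f)))


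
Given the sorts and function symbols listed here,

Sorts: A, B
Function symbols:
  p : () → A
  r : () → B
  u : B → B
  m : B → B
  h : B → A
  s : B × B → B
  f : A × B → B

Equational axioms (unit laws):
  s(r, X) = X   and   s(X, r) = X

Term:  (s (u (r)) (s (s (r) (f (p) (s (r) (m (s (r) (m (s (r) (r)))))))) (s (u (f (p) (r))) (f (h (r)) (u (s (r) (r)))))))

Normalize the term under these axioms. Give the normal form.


normal form = (s (u (r)) (s (f (p) (m (m (r)))) (s (u (f (p) (r))) (f (h (r)) (u (r))))))

1. (s (u (r)) (s (s (r) (f (p) (s (r) (m (s (r) (m (s (r) (r)))))))) (s (u (f (p) (r))) (f (h (r)) (u (s (r) (r)))))))  →  (s (u (r)) (s (f (p) (s (r) (m (s (r) (m (s (r) (r))))))) (s (u (f (p) (r))) (f (h (r)) (u (s (r) (r)))))))
2. (s (u (r)) (s (f (p) (s (r) (m (s (r) (m (s (r) (r))))))) (s (u (f (p) (r))) (f (h (r)) (u (s (r) (r)))))))  →  (s (u (r)) (s (f (p) (m (s (r) (m (s (r) (r)))))) (s (u (f (p) (r))) (f (h (r)) (u (s (r) (r)))))))
3. (s (u (r)) (s (f (p) (m (s (r) (m (s (r) (r)))))) (s (u (f (p) (r))) (f (h (r)) (u (s (r) (r)))))))  →  (s (u (r)) (s (f (p) (m (m (s (r) (r))))) (s (u (f (p) (r))) (f (h (r)) (u (s (r) (r)))))))
4. (s (u (r)) (s (f (p) (m (m (s (r) (r))))) (s (u (f (p) (r))) (f (h (r)) (u (s (r) (r)))))))  →  (s (u (r)) (s (f (p) (m (m (r)))) (s (u (f (p) (r))) (f (h (r)) (u (s (r) (r)))))))
5. (s (u (r)) (s (f (p) (m (m (r)))) (s (u (f (p) (r))) (f (h (r)) (u (s (r) (r)))))))  →  (s (u (r)) (s (f (p) (m (m (r)))) (s (u (f (p) (r))) (f (h (r)) (u (r))))))


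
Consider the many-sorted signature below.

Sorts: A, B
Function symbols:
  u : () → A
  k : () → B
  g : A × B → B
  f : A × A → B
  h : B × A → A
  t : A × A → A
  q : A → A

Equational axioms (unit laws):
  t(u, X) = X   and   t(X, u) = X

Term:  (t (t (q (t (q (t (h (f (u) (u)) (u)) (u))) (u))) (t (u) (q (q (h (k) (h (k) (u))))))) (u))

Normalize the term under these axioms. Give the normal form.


1. (t (t (q (t (q (t (h (f (u) (u)) (u)) (u))) (u))) (t (u) (q (q (h (k) (h (k) (u))))))) (u))  →  (t (q (t (q (t (h (f (u) (u)) (u)) (u))) (u))) (t (u) (q (q (h (k) (h (k) (u)))))))
2. (t (q (t (q (t (h (f (u) (u)) (u)) (u))) (u))) (t (u) (q (q (h (k) (h (k) (u)))))))  →  (t (q (q (t (h (f (u) (u)) (u)) (u)))) (t (u) (q (q (h (k) (h (k) (u)))))))
3. (t (q (q (t (h (f (u) (u)) (u)) (u)))) (t (u) (q (q (h (k) (h (k) (u)))))))  →  (t (q (q (h (f (u) (u)) (u)))) (t (u) (q (q (h (k) (h (k) (u)))))))
4. (t (q (q (h (f (u) (u)) (u)))) (t (u) (q (q (h (k) (h (k) (u)))))))  →  (t (q (q (h (f (u) (u)) (u)))) (q (q (h (k) (h (k) (u))))))

normal form = (t (q (q (h (f (u) (u)) (u)))) (q (q (h (k) (h (k) (u))))))


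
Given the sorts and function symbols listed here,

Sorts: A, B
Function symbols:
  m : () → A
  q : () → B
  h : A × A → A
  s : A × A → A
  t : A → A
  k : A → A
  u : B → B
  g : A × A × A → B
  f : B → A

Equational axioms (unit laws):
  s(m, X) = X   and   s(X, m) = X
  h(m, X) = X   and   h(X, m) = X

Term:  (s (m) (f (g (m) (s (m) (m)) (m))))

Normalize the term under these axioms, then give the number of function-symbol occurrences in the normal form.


1. (s (m) (f (g (m) (s (m) (m)) (m))))  →  (f (g (m) (s (m) (m)) (m)))
2. (f (g (m) (s (m) (m)) (m)))  →  (f (g (m) (m) (m)))
normal form: (f (g (m) (m) (m)))

size = 5


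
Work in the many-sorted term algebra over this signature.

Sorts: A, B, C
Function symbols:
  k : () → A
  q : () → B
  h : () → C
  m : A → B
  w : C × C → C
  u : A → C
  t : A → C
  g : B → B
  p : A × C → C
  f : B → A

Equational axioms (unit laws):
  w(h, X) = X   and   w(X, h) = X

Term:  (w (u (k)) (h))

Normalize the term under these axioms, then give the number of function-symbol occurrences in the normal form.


1. (w (u (k)) (h))  →  (u (k))
normal form: (u (k))

size = 2


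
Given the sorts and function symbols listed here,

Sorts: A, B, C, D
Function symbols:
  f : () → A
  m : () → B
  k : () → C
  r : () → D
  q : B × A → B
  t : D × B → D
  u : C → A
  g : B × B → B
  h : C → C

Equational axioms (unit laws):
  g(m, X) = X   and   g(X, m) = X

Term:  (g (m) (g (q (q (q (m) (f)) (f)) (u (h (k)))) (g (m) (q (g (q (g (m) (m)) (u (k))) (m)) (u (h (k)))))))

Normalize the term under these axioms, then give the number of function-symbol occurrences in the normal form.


size = 18

1. (g (m) (g (q (q (q (m) (f)) (f)) (u (h (k)))) (g (m) (q (g (q (g (m) (m)) (u (k))) (m)) (u (h (k)))))))  →  (g (q (q (q (m) (f)) (f)) (u (h (k)))) (g (m) (q (g (q (g (m) (m)) (u (k))) (m)) (u (h (k))))))
2. (g (q (q (q (m) (f)) (f)) (u (h (k)))) (g (m) (q (g (q (g (m) (m)) (u (k))) (m)) (u (h (k))))))  →  (g (q (q (q (m) (f)) (f)) (u (h (k)))) (q (g (q (g (m) (m)) (u (k))) (m)) (u (h (k)))))
3. (g (q (q (q (m) (f)) (f)) (u (h (k)))) (q (g (q (g (m) (m)) (u (k))) (m)) (u (h (k)))))  →  (g (q (q (q (m) (f)) (f)) (u (h (k)))) (q (q (g (m) (m)) (u (k))) (u (h (k)))))
4. (g (q (q (q (m) (f)) (f)) (u (h (k)))) (q (q (g (m) (m)) (u (k))) (u (h (k)))))  →  (g (q (q (q (m) (f)) (f)) (u (h (k)))) (q (q (m) (u (k))) (u (h (k)))))
normal form: (g (q (q (q (m) (f)) (f)) (u (h (k)))) (q (q (m) (u (k))) (u (h (k)))))


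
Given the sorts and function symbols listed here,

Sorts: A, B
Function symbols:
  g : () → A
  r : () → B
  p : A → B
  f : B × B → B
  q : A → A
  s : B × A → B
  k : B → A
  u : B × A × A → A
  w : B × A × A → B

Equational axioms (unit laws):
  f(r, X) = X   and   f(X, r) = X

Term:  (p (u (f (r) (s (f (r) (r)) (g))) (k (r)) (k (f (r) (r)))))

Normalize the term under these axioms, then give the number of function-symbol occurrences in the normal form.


1. (p (u (f (r) (s (f (r) (r)) (g))) (k (r)) (k (f (r) (r)))))  →  (p (u (s (f (r) (r)) (g)) (k (r)) (k (f (r) (r)))))
2. (p (u (s (f (r) (r)) (g)) (k (r)) (k (f (r) (r)))))  →  (p (u (s (r) (g)) (k (r)) (k (f (r) (r)))))
3. (p (u (s (r) (g)) (k (r)) (k (f (r) (r)))))  →  (p (u (s (r) (g)) (k (r)) (k (r))))
normal form: (p (u (s (r) (g)) (k (r)) (k (r))))

size = 9


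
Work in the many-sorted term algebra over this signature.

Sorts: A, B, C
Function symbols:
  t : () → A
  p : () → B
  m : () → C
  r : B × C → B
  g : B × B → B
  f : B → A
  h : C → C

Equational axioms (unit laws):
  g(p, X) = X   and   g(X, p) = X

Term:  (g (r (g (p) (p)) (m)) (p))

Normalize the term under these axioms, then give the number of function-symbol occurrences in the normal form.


size = 3

1. (g (r (g (p) (p)) (m)) (p))  →  (r (g (p) (p)) (m))
2. (r (g (p) (p)) (m))  →  (r (p) (m))
normal form: (r (p) (m))


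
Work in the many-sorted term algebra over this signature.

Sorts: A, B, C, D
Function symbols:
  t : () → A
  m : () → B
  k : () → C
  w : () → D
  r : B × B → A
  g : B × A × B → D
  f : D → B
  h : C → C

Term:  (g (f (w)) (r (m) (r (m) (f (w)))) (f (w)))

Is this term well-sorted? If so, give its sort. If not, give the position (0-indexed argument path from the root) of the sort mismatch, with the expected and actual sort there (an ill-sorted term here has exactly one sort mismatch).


    (w) : D
  (f (w)) : B
    (m) : B
      (m) : B
        (w) : D
      (f (w)) : B
    (r (m) (f (w))) : A
  (r (m) (r (m) (f (w)))) : ✗ arg 1 at [1, 1] has sort A, expected B
    (w) : D
  (f (w)) : B

ill-sorted at position [1, 1]: expected B, got A


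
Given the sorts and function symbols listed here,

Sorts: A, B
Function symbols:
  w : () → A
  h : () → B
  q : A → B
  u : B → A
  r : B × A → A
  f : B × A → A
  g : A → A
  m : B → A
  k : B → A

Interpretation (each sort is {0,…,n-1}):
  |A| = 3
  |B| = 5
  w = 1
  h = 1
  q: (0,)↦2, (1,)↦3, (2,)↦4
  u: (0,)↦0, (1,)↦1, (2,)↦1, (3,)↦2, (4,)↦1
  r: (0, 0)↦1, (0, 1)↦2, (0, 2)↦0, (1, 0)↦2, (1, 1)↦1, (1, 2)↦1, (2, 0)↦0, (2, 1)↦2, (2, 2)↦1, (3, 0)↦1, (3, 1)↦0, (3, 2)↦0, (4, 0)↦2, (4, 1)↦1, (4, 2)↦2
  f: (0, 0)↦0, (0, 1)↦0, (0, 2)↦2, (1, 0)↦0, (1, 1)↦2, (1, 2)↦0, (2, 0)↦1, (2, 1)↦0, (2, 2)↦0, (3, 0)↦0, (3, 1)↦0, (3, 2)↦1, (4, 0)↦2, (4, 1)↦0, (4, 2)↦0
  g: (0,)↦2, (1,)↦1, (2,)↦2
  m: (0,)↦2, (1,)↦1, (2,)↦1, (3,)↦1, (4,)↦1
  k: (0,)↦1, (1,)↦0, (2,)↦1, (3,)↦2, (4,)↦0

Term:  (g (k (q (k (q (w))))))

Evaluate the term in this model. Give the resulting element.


  w = 1
  (q (w)) = q(1,) = 3
  (k (q (w))) = k(3,) = 2
  (q (k (q (w)))) = q(2,) = 4
  (k (q (k (q (w))))) = k(4,) = 0
  (g (k (q (k (q (w)))))) = g(0,) = 2

value = 2


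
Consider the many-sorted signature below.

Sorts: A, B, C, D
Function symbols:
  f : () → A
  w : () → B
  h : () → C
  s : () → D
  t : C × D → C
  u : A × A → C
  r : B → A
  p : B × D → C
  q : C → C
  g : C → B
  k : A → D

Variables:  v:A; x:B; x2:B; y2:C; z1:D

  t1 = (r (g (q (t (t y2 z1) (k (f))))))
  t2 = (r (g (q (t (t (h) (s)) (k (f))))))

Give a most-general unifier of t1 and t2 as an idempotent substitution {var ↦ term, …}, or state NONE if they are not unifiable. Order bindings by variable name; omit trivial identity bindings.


{y2 ↦ (h), z1 ↦ (s)}


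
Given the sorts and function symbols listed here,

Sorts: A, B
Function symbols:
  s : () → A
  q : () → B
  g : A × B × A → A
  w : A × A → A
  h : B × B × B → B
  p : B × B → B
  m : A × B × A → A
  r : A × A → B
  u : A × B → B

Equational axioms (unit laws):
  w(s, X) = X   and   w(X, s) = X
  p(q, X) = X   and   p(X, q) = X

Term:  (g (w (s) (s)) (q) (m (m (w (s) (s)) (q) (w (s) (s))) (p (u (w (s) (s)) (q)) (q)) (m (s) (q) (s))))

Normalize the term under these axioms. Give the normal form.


1. (g (w (s) (s)) (q) (m (m (w (s) (s)) (q) (w (s) (s))) (p (u (w (s) (s)) (q)) (q)) (m (s) (q) (s))))  →  (g (s) (q) (m (m (w (s) (s)) (q) (w (s) (s))) (p (u (w (s) (s)) (q)) (q)) (m (s) (q) (s))))
2. (g (s) (q) (m (m (w (s) (s)) (q) (w (s) (s))) (p (u (w (s) (s)) (q)) (q)) (m (s) (q) (s))))  →  (g (s) (q) (m (m (s) (q) (w (s) (s))) (p (u (w (s) (s)) (q)) (q)) (m (s) (q) (s))))
3. (g (s) (q) (m (m (s) (q) (w (s) (s))) (p (u (w (s) (s)) (q)) (q)) (m (s) (q) (s))))  →  (g (s) (q) (m (m (s) (q) (s)) (p (u (w (s) (s)) (q)) (q)) (m (s) (q) (s))))
4. (g (s) (q) (m (m (s) (q) (s)) (p (u (w (s) (s)) (q)) (q)) (m (s) (q) (s))))  →  (g (s) (q) (m (m (s) (q) (s)) (u (w (s) (s)) (q)) (m (s) (q) (s))))
5. (g (s) (q) (m (m (s) (q) (s)) (u (w (s) (s)) (q)) (m (s) (q) (s))))  →  (g (s) (q) (m (m (s) (q) (s)) (u (s) (q)) (m (s) (q) (s))))

normal form = (g (s) (q) (m (m (s) (q) (s)) (u (s) (q)) (m (s) (q) (s))))


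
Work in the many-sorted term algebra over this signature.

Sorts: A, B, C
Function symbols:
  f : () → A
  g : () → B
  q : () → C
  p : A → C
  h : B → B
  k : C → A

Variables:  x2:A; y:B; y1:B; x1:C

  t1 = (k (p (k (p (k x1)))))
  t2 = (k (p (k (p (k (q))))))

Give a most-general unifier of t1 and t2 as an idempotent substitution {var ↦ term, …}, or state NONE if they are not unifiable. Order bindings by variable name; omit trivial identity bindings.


{x1 ↦ (q)}


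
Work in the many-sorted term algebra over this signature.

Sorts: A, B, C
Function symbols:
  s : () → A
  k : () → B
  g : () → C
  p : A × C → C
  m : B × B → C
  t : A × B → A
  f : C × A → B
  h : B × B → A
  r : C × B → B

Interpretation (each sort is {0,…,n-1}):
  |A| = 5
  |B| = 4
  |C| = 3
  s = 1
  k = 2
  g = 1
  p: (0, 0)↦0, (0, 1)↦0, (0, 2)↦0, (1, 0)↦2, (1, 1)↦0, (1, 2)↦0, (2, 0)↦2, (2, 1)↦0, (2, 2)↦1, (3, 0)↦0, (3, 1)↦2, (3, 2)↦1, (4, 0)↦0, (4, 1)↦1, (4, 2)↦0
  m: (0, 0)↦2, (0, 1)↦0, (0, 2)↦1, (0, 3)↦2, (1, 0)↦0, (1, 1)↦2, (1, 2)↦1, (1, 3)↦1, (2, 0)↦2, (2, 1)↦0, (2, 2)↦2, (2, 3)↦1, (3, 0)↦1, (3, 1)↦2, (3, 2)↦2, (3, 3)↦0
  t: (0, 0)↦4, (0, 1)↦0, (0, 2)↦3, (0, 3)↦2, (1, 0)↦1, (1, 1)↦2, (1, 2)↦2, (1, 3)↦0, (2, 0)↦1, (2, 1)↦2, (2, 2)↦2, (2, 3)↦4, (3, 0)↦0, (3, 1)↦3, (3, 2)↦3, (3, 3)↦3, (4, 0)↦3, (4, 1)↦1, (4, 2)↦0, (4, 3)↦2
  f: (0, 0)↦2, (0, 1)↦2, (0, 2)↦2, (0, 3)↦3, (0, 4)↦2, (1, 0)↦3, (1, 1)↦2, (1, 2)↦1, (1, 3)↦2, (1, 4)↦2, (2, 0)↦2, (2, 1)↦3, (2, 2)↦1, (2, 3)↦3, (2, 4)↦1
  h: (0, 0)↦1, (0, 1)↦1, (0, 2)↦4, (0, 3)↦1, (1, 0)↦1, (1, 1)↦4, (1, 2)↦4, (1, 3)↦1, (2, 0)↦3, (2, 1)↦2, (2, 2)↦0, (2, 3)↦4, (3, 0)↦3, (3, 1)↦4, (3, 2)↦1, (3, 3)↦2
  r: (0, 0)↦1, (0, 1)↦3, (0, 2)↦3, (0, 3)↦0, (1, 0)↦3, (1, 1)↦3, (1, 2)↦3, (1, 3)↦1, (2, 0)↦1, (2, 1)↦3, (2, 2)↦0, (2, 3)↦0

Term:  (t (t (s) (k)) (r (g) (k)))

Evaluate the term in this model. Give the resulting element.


value = 4

  s = 1
  k = 2
  (t (s) (k)) = t(1, 2) = 2
  g = 1
  k = 2
  (r (g) (k)) = r(1, 2) = 3
  (t (t (s) (k)) (r (g) (k))) = t(2, 3) = 4


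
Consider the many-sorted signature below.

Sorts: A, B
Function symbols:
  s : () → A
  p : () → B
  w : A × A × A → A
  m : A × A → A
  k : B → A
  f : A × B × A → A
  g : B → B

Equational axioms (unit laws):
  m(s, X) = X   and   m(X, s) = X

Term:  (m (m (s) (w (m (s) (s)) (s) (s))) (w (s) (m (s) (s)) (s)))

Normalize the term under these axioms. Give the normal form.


1. (m (m (s) (w (m (s) (s)) (s) (s))) (w (s) (m (s) (s)) (s)))  →  (m (w (m (s) (s)) (s) (s)) (w (s) (m (s) (s)) (s)))
2. (m (w (m (s) (s)) (s) (s)) (w (s) (m (s) (s)) (s)))  →  (m (w (s) (s) (s)) (w (s) (m (s) (s)) (s)))
3. (m (w (s) (s) (s)) (w (s) (m (s) (s)) (s)))  →  (m (w (s) (s) (s)) (w (s) (s) (s)))

normal form = (m (w (s) (s) (s)) (w (s) (s) (s)))


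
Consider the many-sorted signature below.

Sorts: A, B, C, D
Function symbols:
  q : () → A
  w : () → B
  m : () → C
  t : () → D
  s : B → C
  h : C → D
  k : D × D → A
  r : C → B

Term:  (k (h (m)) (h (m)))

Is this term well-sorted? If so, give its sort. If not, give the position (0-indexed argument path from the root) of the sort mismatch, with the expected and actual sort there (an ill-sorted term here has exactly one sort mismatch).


    (m) : C
  (h (m)) : D
    (m) : C
  (h (m)) : D
(k (h (m)) (h (m))) : A

well-sorted; sort = A


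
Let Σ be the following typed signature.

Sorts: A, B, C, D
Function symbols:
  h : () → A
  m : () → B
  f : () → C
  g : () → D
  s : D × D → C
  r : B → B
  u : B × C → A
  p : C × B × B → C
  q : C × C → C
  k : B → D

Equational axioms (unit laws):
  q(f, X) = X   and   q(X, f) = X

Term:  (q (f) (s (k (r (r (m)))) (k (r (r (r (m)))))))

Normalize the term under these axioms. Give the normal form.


1. (q (f) (s (k (r (r (m)))) (k (r (r (r (m)))))))  →  (s (k (r (r (m)))) (k (r (r (r (m))))))

normal form = (s (k (r (r (m)))) (k (r (r (r (m))))))


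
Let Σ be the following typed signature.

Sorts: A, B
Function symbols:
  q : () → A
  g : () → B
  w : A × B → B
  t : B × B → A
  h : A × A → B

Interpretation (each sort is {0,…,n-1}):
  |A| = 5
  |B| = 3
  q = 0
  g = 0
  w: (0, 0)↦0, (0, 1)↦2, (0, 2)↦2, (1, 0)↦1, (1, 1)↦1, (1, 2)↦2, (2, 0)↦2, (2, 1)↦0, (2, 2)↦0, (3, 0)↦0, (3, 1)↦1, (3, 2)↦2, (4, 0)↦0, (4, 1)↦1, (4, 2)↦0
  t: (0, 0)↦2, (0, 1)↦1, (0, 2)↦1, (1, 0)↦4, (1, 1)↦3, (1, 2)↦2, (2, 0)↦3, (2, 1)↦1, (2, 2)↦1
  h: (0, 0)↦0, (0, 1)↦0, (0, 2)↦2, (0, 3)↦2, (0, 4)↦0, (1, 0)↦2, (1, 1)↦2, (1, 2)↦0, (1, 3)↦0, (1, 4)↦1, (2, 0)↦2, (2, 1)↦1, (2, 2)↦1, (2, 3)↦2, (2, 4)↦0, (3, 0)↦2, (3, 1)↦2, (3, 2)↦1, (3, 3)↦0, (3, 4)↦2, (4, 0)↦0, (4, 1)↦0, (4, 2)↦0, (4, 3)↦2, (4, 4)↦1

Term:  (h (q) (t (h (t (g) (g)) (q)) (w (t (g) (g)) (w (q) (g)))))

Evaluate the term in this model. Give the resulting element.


value = 0

  q = 0
  g = 0
  g = 0
  (t (g) (g)) = t(0, 0) = 2
  q = 0
  (h (t (g) (g)) (q)) = h(2, 0) = 2
  g = 0
  g = 0
  (t (g) (g)) = t(0, 0) = 2
  q = 0
  g = 0
  (w (q) (g)) = w(0, 0) = 0
  (w (t (g) (g)) (w (q) (g))) = w(2, 0) = 2
  (t (h (t (g) (g)) (q)) (w (t (g) (g)) (w (q) (g)))) = t(2, 2) = 1
  (h (q) (t (h (t (g) (g)) (q)) (w (t (g) (g)) (w (q) (g))))) = h(0, 1) = 0


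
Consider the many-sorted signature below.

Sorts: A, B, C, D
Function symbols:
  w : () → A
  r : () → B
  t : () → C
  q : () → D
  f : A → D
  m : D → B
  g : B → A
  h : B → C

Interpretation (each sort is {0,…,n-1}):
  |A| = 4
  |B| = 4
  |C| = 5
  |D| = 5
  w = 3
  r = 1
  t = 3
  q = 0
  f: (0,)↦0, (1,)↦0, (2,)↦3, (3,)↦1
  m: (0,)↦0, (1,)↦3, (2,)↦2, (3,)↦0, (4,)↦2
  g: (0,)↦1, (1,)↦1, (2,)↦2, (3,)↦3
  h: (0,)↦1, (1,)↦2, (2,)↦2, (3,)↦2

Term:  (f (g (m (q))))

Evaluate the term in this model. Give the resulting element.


  q = 0
  (m (q)) = m(0,) = 0
  (g (m (q))) = g(0,) = 1
  (f (g (m (q)))) = f(1,) = 0

value = 0


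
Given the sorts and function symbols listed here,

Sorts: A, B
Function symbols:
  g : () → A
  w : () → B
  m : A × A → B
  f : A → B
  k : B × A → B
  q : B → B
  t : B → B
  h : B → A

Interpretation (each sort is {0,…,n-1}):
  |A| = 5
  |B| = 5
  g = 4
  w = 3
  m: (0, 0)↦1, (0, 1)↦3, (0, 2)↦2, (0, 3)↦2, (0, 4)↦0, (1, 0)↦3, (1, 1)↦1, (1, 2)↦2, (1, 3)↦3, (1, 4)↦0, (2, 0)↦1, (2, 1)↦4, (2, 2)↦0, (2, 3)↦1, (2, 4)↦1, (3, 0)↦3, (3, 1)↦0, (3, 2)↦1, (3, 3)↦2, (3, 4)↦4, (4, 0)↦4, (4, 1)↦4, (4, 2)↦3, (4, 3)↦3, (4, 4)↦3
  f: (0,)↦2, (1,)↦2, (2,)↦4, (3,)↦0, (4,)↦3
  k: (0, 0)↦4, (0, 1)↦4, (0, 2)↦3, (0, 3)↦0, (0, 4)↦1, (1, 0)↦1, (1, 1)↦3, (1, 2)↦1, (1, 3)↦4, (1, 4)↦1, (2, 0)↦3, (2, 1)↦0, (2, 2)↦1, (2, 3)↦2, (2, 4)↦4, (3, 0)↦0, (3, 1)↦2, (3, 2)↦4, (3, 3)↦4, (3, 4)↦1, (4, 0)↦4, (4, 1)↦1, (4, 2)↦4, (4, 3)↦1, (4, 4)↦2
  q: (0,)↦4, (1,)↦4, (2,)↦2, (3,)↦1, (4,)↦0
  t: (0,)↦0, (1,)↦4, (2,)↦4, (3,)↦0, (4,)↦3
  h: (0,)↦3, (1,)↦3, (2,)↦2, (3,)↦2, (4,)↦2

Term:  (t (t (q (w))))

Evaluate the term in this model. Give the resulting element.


  w = 3
  (q (w)) = q(3,) = 1
  (t (q (w))) = t(1,) = 4
  (t (t (q (w)))) = t(4,) = 3

value = 3


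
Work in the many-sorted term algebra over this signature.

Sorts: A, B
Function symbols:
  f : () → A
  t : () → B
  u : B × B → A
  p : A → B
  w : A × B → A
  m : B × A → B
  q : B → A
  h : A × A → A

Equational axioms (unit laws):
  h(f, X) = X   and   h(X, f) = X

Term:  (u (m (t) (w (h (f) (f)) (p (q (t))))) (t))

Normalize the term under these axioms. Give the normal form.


normal form = (u (m (t) (w (f) (p (q (t))))) (t))

1. (u (m (t) (w (h (f) (f)) (p (q (t))))) (t))  →  (u (m (t) (w (f) (p (q (t))))) (t))


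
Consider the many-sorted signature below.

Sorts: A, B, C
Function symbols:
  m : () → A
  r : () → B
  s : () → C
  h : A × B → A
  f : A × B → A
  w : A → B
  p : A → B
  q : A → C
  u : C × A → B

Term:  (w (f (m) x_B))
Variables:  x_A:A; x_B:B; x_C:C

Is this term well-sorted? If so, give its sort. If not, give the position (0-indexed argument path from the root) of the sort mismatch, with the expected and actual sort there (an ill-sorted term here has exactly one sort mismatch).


    (m) : A
    x_B : B
  (f (m) x_B) : A
(w (f (m) x_B)) : B

well-sorted; sort = B


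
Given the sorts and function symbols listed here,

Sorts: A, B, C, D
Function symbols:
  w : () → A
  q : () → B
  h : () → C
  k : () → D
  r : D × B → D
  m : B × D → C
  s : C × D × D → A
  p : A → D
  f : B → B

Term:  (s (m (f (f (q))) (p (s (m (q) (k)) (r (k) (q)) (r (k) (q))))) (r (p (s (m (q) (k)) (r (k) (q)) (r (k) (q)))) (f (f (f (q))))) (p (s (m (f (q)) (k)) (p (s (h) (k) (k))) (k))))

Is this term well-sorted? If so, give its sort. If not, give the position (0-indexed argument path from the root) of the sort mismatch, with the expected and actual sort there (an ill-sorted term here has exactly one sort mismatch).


        (q) : B
      (f (q)) : B
    (f (f (q))) : B
          (q) : B
          (k) : D
        (m (q) (k)) : C
          (k) : D
          (q) : B
        (r (k) (q)) : D
          (k) : D
          (q) : B
        (r (k) (q)) : D
      (s (m (q) (k)) (r (k) (q)) (r (k) (q))) : A
    (p (s (m (q) (k)) (r (k) (q)) (r (k) (q)))) : D
  (m (f (f (q))) (p (s (m (q) (k)) (r (k) (q)) (r (k) (q))))) : C
          (q) : B
          (k) : D
        (m (q) (k)) : C
          (k) : D
          (q) : B
        (r (k) (q)) : D
          (k) : D
          (q) : B
        (r (k) (q)) : D
      (s (m (q) (k)) (r (k) (q)) (r (k) (q))) : A
    (p (s (m (q) (k)) (r (k) (q)) (r (k) (q)))) : D
          (q) : B
        (f (q)) : B
      (f (f (q))) : B
    (f (f (f (q)))) : B
  (r (p (s (m (q) (k)) (r (k) (q)) (r (k) (q)))) (f (f (f (q))))) : D
          (q) : B
        (f (q)) : B
        (k) : D
      (m (f (q)) (k)) : C
          (h) : C
          (k) : D
          (k) : D
        (s (h) (k) (k)) : A
      (p (s (h) (k) (k))) : D
      (k) : D
    (s (m (f (q)) (k)) (p (s (h) (k) (k))) (k)) : A
  (p (s (m (f (q)) (k)) (p (s (h) (k) (k))) (k))) : D
(s (m (f (f (q))) (p (s (m (q) (k)) (r (k) (q)) (r (k) (q))))) (r (p (s (m (q) (k)) (r (k) (q)) (r (k) (q)))) (f (f (f (q))))) (p (s (m (f (q)) (k)) (p (s (h) (k) (k))) (k)))) : A

well-sorted; sort = A


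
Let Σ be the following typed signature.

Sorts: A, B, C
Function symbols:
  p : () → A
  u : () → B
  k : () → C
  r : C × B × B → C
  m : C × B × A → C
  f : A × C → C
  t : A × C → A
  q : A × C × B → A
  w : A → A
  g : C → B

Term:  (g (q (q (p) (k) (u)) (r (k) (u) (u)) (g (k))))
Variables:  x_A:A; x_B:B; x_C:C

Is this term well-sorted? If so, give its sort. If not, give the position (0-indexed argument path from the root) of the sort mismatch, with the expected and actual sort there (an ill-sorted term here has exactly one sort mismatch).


      (p) : A
      (k) : C
      (u) : B
    (q (p) (k) (u)) : A
      (k) : C
      (u) : B
      (u) : B
    (r (k) (u) (u)) : C
      (k) : C
    (g (k)) : B
  (q (q (p) (k) (u)) (r (k) (u) (u)) (g (k))) : A
(g (q (q (p) (k) (u)) (r (k) (u) (u)) (g (k)))) : ✗ arg 0 at [0] has sort A, expected C

ill-sorted at position [0]: expected C, got A


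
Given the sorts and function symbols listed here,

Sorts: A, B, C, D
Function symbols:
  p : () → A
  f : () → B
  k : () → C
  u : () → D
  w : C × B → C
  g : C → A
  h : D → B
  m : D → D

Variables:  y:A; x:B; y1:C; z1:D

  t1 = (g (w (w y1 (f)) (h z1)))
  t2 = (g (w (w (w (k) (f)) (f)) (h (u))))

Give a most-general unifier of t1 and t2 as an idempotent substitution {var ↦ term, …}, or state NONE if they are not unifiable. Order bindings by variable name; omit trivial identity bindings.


{y1 ↦ (w (k) (f)), z1 ↦ (u)}


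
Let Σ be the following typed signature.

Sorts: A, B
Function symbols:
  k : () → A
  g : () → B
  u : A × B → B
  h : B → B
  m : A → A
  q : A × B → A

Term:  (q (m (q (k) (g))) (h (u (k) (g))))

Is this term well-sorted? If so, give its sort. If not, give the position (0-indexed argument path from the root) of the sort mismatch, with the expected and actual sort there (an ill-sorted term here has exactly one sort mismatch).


well-sorted; sort = A

      (k) : A
      (g) : B
    (q (k) (g)) : A
  (m (q (k) (g))) : A
      (k) : A
      (g) : B
    (u (k) (g)) : B
  (h (u (k) (g))) : B
(q (m (q (k) (g))) (h (u (k) (g)))) : A


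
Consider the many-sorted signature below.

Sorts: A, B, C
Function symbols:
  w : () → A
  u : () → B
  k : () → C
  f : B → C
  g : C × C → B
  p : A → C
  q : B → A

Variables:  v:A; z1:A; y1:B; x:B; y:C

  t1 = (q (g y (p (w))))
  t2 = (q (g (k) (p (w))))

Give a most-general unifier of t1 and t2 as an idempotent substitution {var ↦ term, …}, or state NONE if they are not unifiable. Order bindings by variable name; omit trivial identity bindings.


{y ↦ (k)}


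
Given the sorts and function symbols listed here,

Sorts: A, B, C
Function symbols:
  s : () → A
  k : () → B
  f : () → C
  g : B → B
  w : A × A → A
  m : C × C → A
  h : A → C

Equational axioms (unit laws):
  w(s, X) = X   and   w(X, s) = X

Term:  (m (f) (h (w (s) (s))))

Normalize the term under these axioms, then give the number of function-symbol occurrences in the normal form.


size = 4

1. (m (f) (h (w (s) (s))))  →  (m (f) (h (s)))
normal form: (m (f) (h (s)))


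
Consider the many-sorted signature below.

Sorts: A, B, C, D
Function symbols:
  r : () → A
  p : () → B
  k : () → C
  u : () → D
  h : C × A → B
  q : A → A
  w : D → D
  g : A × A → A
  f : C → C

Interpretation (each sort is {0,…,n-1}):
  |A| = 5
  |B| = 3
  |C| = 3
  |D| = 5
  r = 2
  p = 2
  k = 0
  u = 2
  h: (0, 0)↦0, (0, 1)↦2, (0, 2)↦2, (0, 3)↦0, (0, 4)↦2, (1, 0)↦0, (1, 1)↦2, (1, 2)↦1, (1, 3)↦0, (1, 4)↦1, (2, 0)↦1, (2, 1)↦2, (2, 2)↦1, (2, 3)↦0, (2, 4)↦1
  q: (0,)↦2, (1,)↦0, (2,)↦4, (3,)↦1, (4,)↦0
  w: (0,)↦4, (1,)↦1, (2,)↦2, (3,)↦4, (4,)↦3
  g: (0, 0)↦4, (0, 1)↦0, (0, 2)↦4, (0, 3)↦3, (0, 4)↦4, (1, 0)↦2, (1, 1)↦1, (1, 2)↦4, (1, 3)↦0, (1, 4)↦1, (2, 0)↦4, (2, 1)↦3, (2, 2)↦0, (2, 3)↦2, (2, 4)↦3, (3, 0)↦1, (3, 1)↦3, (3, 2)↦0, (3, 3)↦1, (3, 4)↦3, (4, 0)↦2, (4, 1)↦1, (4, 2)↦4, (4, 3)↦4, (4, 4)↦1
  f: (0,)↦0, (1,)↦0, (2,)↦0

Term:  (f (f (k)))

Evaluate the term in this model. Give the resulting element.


value = 0

  k = 0
  (f (k)) = f(0,) = 0
  (f (f (k))) = f(0,) = 0


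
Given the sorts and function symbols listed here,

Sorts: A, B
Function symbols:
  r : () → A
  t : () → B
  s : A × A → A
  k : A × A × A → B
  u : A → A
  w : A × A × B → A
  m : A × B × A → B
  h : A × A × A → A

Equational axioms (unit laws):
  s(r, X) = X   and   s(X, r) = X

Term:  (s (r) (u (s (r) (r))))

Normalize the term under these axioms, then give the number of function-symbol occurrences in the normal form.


1. (s (r) (u (s (r) (r))))  →  (u (s (r) (r)))
2. (u (s (r) (r)))  →  (u (r))
normal form: (u (r))

size = 2


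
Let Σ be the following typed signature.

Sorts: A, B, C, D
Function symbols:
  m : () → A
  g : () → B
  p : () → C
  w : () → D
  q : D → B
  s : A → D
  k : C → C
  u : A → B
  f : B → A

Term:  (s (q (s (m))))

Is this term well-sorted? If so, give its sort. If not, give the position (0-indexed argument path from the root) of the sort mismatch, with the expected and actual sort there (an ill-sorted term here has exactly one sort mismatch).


      (m) : A
    (s (m)) : D
  (q (s (m))) : B
(s (q (s (m)))) : ✗ arg 0 at [0] has sort B, expected A

ill-sorted at position [0]: expected A, got B


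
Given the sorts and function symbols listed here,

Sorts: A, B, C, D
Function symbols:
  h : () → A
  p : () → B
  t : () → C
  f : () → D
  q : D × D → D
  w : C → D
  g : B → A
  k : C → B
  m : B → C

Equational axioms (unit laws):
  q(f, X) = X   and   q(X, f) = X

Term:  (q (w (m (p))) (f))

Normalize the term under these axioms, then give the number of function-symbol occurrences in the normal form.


size = 3

1. (q (w (m (p))) (f))  →  (w (m (p)))
normal form: (w (m (p)))


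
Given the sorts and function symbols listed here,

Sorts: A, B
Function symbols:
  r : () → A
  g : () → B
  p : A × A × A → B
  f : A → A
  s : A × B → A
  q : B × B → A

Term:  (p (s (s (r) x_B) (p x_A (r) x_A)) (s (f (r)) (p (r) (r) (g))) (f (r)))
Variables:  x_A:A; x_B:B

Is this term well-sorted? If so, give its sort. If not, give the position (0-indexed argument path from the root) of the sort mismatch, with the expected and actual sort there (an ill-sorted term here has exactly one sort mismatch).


ill-sorted at position [1, 1, 2]: expected A, got B

      (r) : A
      x_B : B
    (s (r) x_B) : A
      x_A : A
      (r) : A
      x_A : A
    (p x_A (r) x_A) : B
  (s (s (r) x_B) (p x_A (r) x_A)) : A
      (r) : A
    (f (r)) : A
      (r) : A
      (r) : A
      (g) : B
    (p (r) (r) (g)) : ✗ arg 2 at [1, 1, 2] has sort B, expected A
    (r) : A
  (f (r)) : A


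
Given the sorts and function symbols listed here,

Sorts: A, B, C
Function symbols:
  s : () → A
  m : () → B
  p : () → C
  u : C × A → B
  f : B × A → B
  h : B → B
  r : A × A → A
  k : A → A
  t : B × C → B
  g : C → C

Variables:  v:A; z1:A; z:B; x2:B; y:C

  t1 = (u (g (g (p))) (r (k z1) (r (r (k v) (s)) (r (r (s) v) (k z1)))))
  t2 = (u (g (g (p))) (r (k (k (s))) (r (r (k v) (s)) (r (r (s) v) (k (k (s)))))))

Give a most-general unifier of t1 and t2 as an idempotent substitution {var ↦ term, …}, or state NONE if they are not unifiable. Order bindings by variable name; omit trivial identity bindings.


{z1 ↦ (k (s))}


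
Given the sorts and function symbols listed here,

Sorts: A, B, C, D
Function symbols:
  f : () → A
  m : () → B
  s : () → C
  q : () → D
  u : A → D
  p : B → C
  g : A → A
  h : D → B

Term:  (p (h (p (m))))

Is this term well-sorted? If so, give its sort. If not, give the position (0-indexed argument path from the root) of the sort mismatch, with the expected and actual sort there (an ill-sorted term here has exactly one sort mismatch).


      (m) : B
    (p (m)) : C
  (h (p (m))) : ✗ arg 0 at [0, 0] has sort C, expected D

ill-sorted at position [0, 0]: expected D, got C


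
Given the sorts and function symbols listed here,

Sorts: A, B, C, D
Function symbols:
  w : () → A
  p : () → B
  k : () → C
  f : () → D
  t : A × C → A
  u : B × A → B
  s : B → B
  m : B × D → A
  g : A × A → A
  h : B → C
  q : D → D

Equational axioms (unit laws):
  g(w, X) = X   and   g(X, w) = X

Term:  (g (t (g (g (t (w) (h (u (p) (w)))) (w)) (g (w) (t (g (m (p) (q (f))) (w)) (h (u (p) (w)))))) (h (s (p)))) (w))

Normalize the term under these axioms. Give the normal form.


1. (g (t (g (g (t (w) (h (u (p) (w)))) (w)) (g (w) (t (g (m (p) (q (f))) (w)) (h (u (p) (w)))))) (h (s (p)))) (w))  →  (t (g (g (t (w) (h (u (p) (w)))) (w)) (g (w) (t (g (m (p) (q (f))) (w)) (h (u (p) (w)))))) (h (s (p))))
2. (t (g (g (t (w) (h (u (p) (w)))) (w)) (g (w) (t (g (m (p) (q (f))) (w)) (h (u (p) (w)))))) (h (s (p))))  →  (t (g (t (w) (h (u (p) (w)))) (g (w) (t (g (m (p) (q (f))) (w)) (h (u (p) (w)))))) (h (s (p))))
3. (t (g (t (w) (h (u (p) (w)))) (g (w) (t (g (m (p) (q (f))) (w)) (h (u (p) (w)))))) (h (s (p))))  →  (t (g (t (w) (h (u (p) (w)))) (t (g (m (p) (q (f))) (w)) (h (u (p) (w))))) (h (s (p))))
4. (t (g (t (w) (h (u (p) (w)))) (t (g (m (p) (q (f))) (w)) (h (u (p) (w))))) (h (s (p))))  →  (t (g (t (w) (h (u (p) (w)))) (t (m (p) (q (f))) (h (u (p) (w))))) (h (s (p))))

normal form = (t (g (t (w) (h (u (p) (w)))) (t (m (p) (q (f))) (h (u (p) (w))))) (h (s (p))))


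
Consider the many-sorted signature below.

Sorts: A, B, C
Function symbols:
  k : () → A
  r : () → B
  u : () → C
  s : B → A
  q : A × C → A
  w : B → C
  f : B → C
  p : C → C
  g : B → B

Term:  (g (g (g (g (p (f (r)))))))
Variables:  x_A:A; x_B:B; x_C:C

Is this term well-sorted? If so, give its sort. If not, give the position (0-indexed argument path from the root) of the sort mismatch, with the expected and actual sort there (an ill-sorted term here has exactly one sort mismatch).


ill-sorted at position [0, 0, 0, 0]: expected B, got C

            (r) : B
          (f (r)) : C
        (p (f (r))) : C
      (g (p (f (r)))) : ✗ arg 0 at [0, 0, 0, 0] has sort C, expected B


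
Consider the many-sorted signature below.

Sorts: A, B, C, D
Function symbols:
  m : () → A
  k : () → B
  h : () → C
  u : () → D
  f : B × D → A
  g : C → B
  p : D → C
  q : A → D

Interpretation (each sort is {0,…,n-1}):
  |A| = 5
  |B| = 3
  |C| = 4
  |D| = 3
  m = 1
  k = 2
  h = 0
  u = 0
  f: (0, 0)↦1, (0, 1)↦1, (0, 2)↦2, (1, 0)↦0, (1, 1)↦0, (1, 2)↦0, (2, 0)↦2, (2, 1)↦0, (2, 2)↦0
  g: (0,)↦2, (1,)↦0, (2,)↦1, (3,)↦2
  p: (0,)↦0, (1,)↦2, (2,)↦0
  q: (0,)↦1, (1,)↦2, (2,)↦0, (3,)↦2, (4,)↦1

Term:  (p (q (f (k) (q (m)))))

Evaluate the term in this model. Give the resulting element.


value = 2

  k = 2
  m = 1
  (q (m)) = q(1,) = 2
  (f (k) (q (m))) = f(2, 2) = 0
  (q (f (k) (q (m)))) = q(0,) = 1
  (p (q (f (k) (q (m))))) = p(1,) = 2


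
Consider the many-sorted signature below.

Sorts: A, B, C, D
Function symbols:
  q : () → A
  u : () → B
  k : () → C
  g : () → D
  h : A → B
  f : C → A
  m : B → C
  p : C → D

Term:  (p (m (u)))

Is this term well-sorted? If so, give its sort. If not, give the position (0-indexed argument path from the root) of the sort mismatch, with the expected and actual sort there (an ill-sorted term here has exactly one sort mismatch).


well-sorted; sort = D

    (u) : B
  (m (u)) : C
(p (m (u))) : D


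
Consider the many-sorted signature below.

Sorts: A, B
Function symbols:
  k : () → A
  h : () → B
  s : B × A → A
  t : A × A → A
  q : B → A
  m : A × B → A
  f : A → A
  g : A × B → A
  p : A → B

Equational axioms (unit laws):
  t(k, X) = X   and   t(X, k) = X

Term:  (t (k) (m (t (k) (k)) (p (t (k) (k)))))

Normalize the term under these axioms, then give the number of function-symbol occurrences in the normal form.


size = 4

1. (t (k) (m (t (k) (k)) (p (t (k) (k)))))  →  (m (t (k) (k)) (p (t (k) (k))))
2. (m (t (k) (k)) (p (t (k) (k))))  →  (m (k) (p (t (k) (k))))
3. (m (k) (p (t (k) (k))))  →  (m (k) (p (k)))
normal form: (m (k) (p (k)))


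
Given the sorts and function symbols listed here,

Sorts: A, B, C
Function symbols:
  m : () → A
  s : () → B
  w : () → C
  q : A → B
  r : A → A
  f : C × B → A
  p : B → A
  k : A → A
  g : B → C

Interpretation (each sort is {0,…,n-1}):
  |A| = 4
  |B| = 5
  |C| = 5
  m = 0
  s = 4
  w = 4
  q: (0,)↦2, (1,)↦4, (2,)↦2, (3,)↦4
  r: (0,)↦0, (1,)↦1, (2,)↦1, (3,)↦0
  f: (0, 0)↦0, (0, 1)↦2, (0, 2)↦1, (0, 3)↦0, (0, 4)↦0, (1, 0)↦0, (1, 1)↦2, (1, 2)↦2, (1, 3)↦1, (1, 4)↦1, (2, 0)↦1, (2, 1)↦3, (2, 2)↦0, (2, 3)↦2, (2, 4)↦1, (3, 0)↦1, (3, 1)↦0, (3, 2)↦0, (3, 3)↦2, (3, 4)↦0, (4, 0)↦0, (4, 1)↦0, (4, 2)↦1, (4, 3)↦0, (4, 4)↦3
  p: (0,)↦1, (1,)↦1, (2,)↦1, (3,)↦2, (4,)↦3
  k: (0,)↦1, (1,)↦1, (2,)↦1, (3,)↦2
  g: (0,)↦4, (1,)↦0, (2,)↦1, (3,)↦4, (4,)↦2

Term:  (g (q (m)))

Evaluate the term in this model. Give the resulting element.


value = 1

  m = 0
  (q (m)) = q(0,) = 2
  (g (q (m))) = g(2,) = 1


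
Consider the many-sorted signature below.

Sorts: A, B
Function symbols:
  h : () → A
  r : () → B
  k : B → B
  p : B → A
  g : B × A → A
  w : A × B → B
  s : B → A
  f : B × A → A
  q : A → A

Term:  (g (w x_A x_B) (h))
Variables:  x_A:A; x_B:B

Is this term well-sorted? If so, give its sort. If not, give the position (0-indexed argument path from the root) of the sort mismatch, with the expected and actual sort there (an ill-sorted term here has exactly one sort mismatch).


well-sorted; sort = A

    x_A : A
    x_B : B
  (w x_A x_B) : B
  (h) : A
(g (w x_A x_B) (h)) : A


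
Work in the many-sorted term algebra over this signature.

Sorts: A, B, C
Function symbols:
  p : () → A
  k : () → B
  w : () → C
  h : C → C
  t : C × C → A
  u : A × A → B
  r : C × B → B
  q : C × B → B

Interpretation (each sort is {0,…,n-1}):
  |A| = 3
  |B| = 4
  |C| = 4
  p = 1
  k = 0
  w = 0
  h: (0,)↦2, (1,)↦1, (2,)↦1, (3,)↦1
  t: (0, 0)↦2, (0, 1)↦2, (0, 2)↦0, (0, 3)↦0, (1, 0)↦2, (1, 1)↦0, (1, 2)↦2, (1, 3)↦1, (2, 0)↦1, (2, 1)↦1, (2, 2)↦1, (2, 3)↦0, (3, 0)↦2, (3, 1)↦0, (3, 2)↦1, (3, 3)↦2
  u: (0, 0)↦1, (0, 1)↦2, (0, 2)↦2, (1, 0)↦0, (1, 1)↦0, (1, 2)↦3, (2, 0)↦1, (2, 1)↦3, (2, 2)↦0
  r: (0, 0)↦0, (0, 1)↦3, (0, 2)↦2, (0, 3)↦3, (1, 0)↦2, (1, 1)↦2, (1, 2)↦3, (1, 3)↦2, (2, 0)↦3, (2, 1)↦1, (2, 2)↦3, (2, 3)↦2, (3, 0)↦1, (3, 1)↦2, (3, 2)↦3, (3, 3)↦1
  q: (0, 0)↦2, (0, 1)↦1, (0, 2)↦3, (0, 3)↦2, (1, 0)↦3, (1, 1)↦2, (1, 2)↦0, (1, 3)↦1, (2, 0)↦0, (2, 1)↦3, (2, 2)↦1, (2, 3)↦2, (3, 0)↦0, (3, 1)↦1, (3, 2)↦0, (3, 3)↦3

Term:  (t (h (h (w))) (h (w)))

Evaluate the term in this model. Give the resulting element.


value = 2

  w = 0
  (h (w)) = h(0,) = 2
  (h (h (w))) = h(2,) = 1
  w = 0
  (h (w)) = h(0,) = 2
  (t (h (h (w))) (h (w))) = t(1, 2) = 2


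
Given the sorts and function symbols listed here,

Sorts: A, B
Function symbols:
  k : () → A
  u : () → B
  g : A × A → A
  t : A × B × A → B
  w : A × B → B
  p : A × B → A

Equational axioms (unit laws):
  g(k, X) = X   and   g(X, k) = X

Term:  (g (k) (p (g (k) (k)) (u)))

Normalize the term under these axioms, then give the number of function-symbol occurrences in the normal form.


size = 3

1. (g (k) (p (g (k) (k)) (u)))  →  (p (g (k) (k)) (u))
2. (p (g (k) (k)) (u))  →  (p (k) (u))
normal form: (p (k) (u))


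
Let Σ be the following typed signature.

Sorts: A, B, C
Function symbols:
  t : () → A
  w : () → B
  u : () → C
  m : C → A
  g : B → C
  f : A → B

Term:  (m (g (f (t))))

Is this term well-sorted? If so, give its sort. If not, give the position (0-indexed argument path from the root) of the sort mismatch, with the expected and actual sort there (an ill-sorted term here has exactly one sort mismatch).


      (t) : A
    (f (t)) : B
  (g (f (t))) : C
(m (g (f (t)))) : A

well-sorted; sort = A
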